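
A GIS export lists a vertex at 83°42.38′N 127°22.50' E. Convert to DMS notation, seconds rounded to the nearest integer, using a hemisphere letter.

Lat: 42.38000′ → 42′ and 0.38000 × 60 = 22.80″
λ: 22.50000′ → 22′ and 0.50000 × 60 = 30.00″

83°42′23″ N, 127°22′30″ E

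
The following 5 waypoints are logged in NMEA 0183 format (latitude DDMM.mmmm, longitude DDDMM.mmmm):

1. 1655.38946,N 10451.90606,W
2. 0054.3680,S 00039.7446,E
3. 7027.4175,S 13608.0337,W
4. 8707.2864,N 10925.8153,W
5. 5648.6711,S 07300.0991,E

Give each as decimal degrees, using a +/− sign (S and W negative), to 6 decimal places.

Point 1:
  φ: split at 2 digits → 16° and 55.38946′; 16 + 55.38946/60 = 16.9231577
  N → positive
  λ: split at 3 digits → 104° and 51.90606′; 104 + 51.90606/60 = 104.8651010
  W → negative
Point 2:
  Latitude: degrees = first 2 digits = 0, minutes = 54.368; 0 + 54.368/60 = 0.9061333
  hemisphere S, so the sign is −
  λ: degrees = first 3 digits = 0, minutes = 39.7446; 0 + 39.7446/60 = 0.6624100
  E → positive
Point 3:
  φ: split at 2 digits → 70° and 27.4175′; 70 + 27.4175/60 = 70.4569583
  S → negative
  Longitude: degrees = first 3 digits = 136, minutes = 8.0337; 136 + 8.0337/60 = 136.1338950
  W → negative
Point 4:
  Latitude: split at 2 digits → 87° and 7.2864′; 87 + 7.2864/60 = 87.1214400
  N ⇒ keep positive
  Longitude: split at 3 digits → 109° and 25.8153′; 109 + 25.8153/60 = 109.4302550
  hemisphere W, so the sign is −
Point 5:
  Lat: degrees = first 2 digits = 56, minutes = 48.6711; 56 + 48.6711/60 = 56.8111850
  S → negative
  Lon: degrees = first 3 digits = 73, minutes = 0.0991; 73 + 0.0991/60 = 73.0016517
  E → positive

1. 16.923158, -104.865101
2. -0.906133, 0.662410
3. -70.456958, -136.133895
4. 87.121440, -109.430255
5. -56.811185, 73.001652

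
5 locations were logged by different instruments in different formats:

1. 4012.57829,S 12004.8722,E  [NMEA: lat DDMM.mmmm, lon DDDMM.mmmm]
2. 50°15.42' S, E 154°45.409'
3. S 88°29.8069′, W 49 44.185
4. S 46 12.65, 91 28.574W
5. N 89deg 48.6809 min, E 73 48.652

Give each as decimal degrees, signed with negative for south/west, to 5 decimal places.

1. -40.20964, 120.08120
2. -50.25700, 154.75682
3. -88.49678, -49.73642
4. -46.21083, -91.47623
5. 89.81135, 73.81087

Point 1:
  Lat: split at 2 digits → 40° and 12.57829′; 40 + 12.57829/60 = 40.209638
  hemisphere S, so the sign is −
  Lon: split at 3 digits → 120° and 4.8722′; 120 + 4.8722/60 = 120.081203
  E → positive
Point 2:
  Lat: 50 + 15.42/60 = 50.257000
  S ⇒ negate
  λ: 45.409′ = 0.756817°; total 154.756817
  E ⇒ keep positive
Point 3:
  Lat: 29.8069′ = 0.496782°; total 88.496782
  S ⇒ negate
  Lon: 49 + 44.185/60 = 49.736417
  W ⇒ negate
Point 4:
  Lat: 12.65′ = 0.210833°; total 46.210833
  S → negative
  Lon: 91 + 28.574/60 = 91.476233
  hemisphere W, so the sign is −
Point 5:
  Latitude: 89 + 48.6809/60 = 89.811348
  N → positive
  λ: 73 + 48.652/60 = 73.810867
  E ⇒ keep positive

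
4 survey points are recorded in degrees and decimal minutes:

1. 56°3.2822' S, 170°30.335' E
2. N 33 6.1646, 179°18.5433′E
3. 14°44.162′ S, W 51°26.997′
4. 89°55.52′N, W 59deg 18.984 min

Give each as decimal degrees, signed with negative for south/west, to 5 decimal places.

Point 1:
  φ: 3.2822′ = 0.054703°; total 56.054703
  S ⇒ negate
  Longitude: 30.335′ = 0.505583°; total 170.505583
  E ⇒ keep positive
Point 2:
  Latitude: 6.1646′ = 0.102743°; total 33.102743
  N → positive
  Longitude: 18.5433′ = 0.309055°; total 179.309055
  E → positive
Point 3:
  φ: 44.162′ = 0.736033°; total 14.736033
  S → negative
  λ: 51 + 26.997/60 = 51.449950
  hemisphere W, so the sign is −
Point 4:
  Lat: 55.52′ = 0.925333°; total 89.925333
  N ⇒ keep positive
  Lon: 18.984′ = 0.316400°; total 59.316400
  W → negative

1. -56.05470, 170.50558
2. 33.10274, 179.30906
3. -14.73603, -51.44995
4. 89.92533, -59.31640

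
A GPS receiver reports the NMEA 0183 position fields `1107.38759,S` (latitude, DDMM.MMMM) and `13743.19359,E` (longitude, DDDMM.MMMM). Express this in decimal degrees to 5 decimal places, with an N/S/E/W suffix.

11.12313° S, 137.71989° E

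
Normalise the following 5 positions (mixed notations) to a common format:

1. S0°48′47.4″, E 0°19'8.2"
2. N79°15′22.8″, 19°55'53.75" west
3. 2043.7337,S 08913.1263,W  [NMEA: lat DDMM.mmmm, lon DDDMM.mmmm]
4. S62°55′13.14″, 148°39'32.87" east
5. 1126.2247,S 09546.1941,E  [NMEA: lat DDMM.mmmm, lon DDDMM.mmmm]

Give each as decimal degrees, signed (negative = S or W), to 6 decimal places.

1. -0.813167, 0.318944
2. 79.256333, -19.931597
3. -20.728895, -89.218772
4. -62.920317, 148.659131
5. -11.437078, 95.769902

Point 1:
  Latitude: 0° + 48/60 + 47.4/3600 = 0 + 0.800000 + 0.013167 = 0.8131667
  hemisphere S, so the sign is −
  Longitude: 0° + 19/60 + 8.2/3600 = 0 + 0.316667 + 0.002278 = 0.3189444
  E ⇒ keep positive
Point 2:
  Lat: 79 + 15/60 + 22.8/3600 = 79.2563333
  N → positive
  λ: 55′ + 53.75″ = 55.89583′; 19 + 55.89583/60 = 19.9315972
  W ⇒ negate
Point 3:
  φ: split at 2 digits → 20° and 43.7337′; 20 + 43.7337/60 = 20.7288950
  S → negative
  λ: split at 3 digits → 089° and 13.1263′; 89 + 13.1263/60 = 89.2187717
  W ⇒ negate
Point 4:
  Lat: 55′ + 13.14″ = 55.21900′; 62 + 55.21900/60 = 62.9203167
  S ⇒ negate
  Longitude: 148 + 39/60 + 32.87/3600 = 148.6591306
  E ⇒ keep positive
Point 5:
  φ: split at 2 digits → 11° and 26.2247′; 11 + 26.2247/60 = 11.4370783
  S ⇒ negate
  Longitude: split at 3 digits → 095° and 46.1941′; 95 + 46.1941/60 = 95.7699017
  E → positive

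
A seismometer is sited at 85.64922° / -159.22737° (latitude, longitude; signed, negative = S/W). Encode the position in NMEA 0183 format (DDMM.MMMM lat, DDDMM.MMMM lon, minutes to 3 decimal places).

8538.953,N / 15913.642,W

Latitude: 85° + 0.649220 × 60 = 85° 38.95320′
Longitude is negative → W; |value| = 159.227370
Lon: fractional part 0.227370 → 13.64220 minutes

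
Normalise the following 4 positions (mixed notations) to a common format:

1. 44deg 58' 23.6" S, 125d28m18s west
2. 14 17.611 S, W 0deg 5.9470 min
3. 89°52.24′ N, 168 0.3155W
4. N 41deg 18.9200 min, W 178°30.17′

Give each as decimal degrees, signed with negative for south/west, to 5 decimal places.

Point 1:
  Lat: 44 + 58/60 + 23.6/3600 = 44.973222
  hemisphere S, so the sign is −
  Lon: 125 + 28/60 + 18/3600 = 125.471667
  hemisphere W, so the sign is −
Point 2:
  Latitude: 14 + 17.611/60 = 14.293517
  hemisphere S, so the sign is −
  λ: 5.947′ = 0.099117°; total 0.099117
  W → negative
Point 3:
  φ: 89 + 52.24/60 = 89.870667
  N → positive
  Longitude: 168 + 0.3155/60 = 168.005258
  W ⇒ negate
Point 4:
  φ: 41 + 18.92/60 = 41.315333
  N → positive
  Lon: 30.17′ = 0.502833°; total 178.502833
  hemisphere W, so the sign is −

1. -44.97322, -125.47167
2. -14.29352, -0.09912
3. 89.87067, -168.00526
4. 41.31533, -178.50283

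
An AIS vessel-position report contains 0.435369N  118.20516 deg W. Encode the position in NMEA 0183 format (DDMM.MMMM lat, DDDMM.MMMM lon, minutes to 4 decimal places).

0026.1221,N / 11812.3096,W

φ: fractional part 0.435369 → 26.122140 minutes
λ: 118° + 0.205160 × 60 = 118° 12.309600′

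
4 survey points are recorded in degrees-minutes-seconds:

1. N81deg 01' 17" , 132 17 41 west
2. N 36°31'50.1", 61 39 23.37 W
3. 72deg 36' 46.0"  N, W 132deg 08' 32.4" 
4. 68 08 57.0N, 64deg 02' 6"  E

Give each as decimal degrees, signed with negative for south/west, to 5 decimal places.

Point 1:
  Lat: 81° + 1/60 + 17/3600 = 81 + 0.016667 + 0.004722 = 81.021389
  N ⇒ keep positive
  Longitude: 132° + 17/60 + 41/3600 = 132 + 0.283333 + 0.011389 = 132.294722
  hemisphere W, so the sign is −
Point 2:
  φ: 31′ + 50.1″ = 31.83500′; 36 + 31.83500/60 = 36.530583
  N → positive
  Longitude: 61° + 39/60 + 23.37/3600 = 61 + 0.650000 + 0.006492 = 61.656492
  W ⇒ negate
Point 3:
  Latitude: 36′ + 46″ = 36.76667′; 72 + 36.76667/60 = 72.612778
  N ⇒ keep positive
  Longitude: 8′ + 32.4″ = 8.54000′; 132 + 8.54000/60 = 132.142333
  hemisphere W, so the sign is −
Point 4:
  Lat: 8′ + 57″ = 8.95000′; 68 + 8.95000/60 = 68.149167
  N → positive
  λ: 2′ + 6″ = 2.10000′; 64 + 2.10000/60 = 64.035000
  E → positive

1. 81.02139, -132.29472
2. 36.53058, -61.65649
3. 72.61278, -132.14233
4. 68.14917, 64.03500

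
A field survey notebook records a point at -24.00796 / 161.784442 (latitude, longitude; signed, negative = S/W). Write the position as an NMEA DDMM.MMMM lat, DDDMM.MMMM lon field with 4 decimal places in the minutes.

2400.4776,S / 16147.0665,E

Latitude is negative → S; |value| = 24.007960
Lat: minutes = (24.007960 − 24) × 60 = 0.477600
Lon: 161° + 0.784442 × 60 = 161° 47.066520′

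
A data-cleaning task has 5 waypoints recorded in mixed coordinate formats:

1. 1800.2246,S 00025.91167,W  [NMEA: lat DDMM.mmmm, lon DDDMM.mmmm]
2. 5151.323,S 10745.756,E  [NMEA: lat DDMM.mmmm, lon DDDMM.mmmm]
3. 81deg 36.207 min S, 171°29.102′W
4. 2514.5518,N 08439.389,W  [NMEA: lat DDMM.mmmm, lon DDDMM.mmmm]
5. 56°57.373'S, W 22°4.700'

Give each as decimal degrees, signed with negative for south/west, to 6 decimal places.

1. -18.003743, -0.431861
2. -51.855383, 107.762600
3. -81.603450, -171.485033
4. 25.242530, -84.656483
5. -56.956217, -22.078333

Point 1:
  Lat: degrees = first 2 digits = 18, minutes = 0.2246; 18 + 0.2246/60 = 18.0037433
  S ⇒ negate
  λ: split at 3 digits → 000° and 25.91167′; 0 + 25.91167/60 = 0.4318612
  hemisphere W, so the sign is −
Point 2:
  Latitude: split at 2 digits → 51° and 51.323′; 51 + 51.323/60 = 51.8553833
  hemisphere S, so the sign is −
  Longitude: degrees = first 3 digits = 107, minutes = 45.756; 107 + 45.756/60 = 107.7626000
  E ⇒ keep positive
Point 3:
  φ: 81 + 36.207/60 = 81.6034500
  S ⇒ negate
  λ: 29.102′ = 0.485033°; total 171.4850333
  W ⇒ negate
Point 4:
  Lat: degrees = first 2 digits = 25, minutes = 14.5518; 25 + 14.5518/60 = 25.2425300
  N → positive
  λ: split at 3 digits → 084° and 39.389′; 84 + 39.389/60 = 84.6564833
  hemisphere W, so the sign is −
Point 5:
  Lat: 57.373′ = 0.956217°; total 56.9562167
  S → negative
  λ: 22 + 4.7/60 = 22.0783333
  W → negative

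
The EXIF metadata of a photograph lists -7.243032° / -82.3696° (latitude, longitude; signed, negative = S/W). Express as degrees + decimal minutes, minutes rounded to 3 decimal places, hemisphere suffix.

Latitude is negative → S; |value| = 7.243032
φ: 7° + 0.243032 × 60 = 7° 14.58192′
Longitude is negative → W; |value| = 82.369600
λ: 82° + 0.369600 × 60 = 82° 22.17600′

7° 14.582′ S, 82° 22.176′ W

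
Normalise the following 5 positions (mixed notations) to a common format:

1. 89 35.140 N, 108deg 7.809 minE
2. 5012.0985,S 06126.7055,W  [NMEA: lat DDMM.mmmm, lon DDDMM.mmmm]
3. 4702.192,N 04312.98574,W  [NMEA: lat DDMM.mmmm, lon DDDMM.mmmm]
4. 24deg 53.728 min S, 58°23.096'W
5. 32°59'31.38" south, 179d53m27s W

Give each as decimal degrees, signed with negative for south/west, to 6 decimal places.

Point 1:
  Lat: 35.14′ = 0.585667°; total 89.5856667
  N → positive
  Lon: 7.809′ = 0.130150°; total 108.1301500
  E ⇒ keep positive
Point 2:
  φ: degrees = first 2 digits = 50, minutes = 12.0985; 50 + 12.0985/60 = 50.2016417
  hemisphere S, so the sign is −
  Lon: split at 3 digits → 061° and 26.7055′; 61 + 26.7055/60 = 61.4450917
  W → negative
Point 3:
  φ: degrees = first 2 digits = 47, minutes = 2.192; 47 + 2.192/60 = 47.0365333
  N ⇒ keep positive
  Longitude: degrees = first 3 digits = 43, minutes = 12.98574; 43 + 12.98574/60 = 43.2164290
  W ⇒ negate
Point 4:
  Lat: 24 + 53.728/60 = 24.8954667
  S ⇒ negate
  λ: 58 + 23.096/60 = 58.3849333
  hemisphere W, so the sign is −
Point 5:
  φ: 59′ + 31.38″ = 59.52300′; 32 + 59.52300/60 = 32.9920500
  S → negative
  λ: 179 + 53/60 + 27/3600 = 179.8908333
  W ⇒ negate

1. 89.585667, 108.130150
2. -50.201642, -61.445092
3. 47.036533, -43.216429
4. -24.895467, -58.384933
5. -32.992050, -179.890833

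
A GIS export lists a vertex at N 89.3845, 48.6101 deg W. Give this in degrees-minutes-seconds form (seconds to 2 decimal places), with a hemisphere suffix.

89°23′4.20″ N, 48°36′36.36″ W

Lat: 0.384500 × 60 = 23.07000′ → 23′, remainder × 60 = 4.2000″
Longitude: whole degrees 48; 36.60600′ → 36′ and 36.3600″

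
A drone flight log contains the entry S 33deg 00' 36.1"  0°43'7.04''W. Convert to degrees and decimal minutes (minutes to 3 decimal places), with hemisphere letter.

33° 0.602′ S, 0° 43.117′ W

Lat: 0 + 36.1/60 = 0.60167′
Lon: seconds/60 = 0.11733; minutes = 43 + 0.11733 = 43.11733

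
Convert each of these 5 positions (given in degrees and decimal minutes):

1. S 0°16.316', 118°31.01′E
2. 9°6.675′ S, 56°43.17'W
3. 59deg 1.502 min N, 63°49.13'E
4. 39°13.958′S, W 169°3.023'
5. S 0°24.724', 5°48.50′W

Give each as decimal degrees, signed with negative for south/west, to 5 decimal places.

1. -0.27193, 118.51683
2. -9.11125, -56.71950
3. 59.02503, 63.81883
4. -39.23263, -169.05038
5. -0.41207, -5.80833

Point 1:
  φ: 16.316′ = 0.271933°; total 0.271933
  S ⇒ negate
  Lon: 118 + 31.01/60 = 118.516833
  E ⇒ keep positive
Point 2:
  φ: 9 + 6.675/60 = 9.111250
  hemisphere S, so the sign is −
  λ: 43.17′ = 0.719500°; total 56.719500
  hemisphere W, so the sign is −
Point 3:
  Latitude: 59 + 1.502/60 = 59.025033
  N → positive
  λ: 63 + 49.13/60 = 63.818833
  E ⇒ keep positive
Point 4:
  Latitude: 13.958′ = 0.232633°; total 39.232633
  hemisphere S, so the sign is −
  λ: 169 + 3.023/60 = 169.050383
  W → negative
Point 5:
  Latitude: 0 + 24.724/60 = 0.412067
  hemisphere S, so the sign is −
  Longitude: 5 + 48.5/60 = 5.808333
  W → negative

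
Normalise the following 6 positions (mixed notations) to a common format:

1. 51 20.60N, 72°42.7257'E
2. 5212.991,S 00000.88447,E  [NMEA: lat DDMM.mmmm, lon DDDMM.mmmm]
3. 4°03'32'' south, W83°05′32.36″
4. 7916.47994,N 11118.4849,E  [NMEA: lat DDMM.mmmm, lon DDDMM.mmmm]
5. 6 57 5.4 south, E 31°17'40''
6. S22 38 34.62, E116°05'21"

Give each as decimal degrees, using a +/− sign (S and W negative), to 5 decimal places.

Point 1:
  Lat: 51 + 20.6/60 = 51.343333
  N ⇒ keep positive
  λ: 72 + 42.7257/60 = 72.712095
  E → positive
Point 2:
  Lat: degrees = first 2 digits = 52, minutes = 12.991; 52 + 12.991/60 = 52.216517
  S ⇒ negate
  λ: split at 3 digits → 000° and 0.88447′; 0 + 0.88447/60 = 0.014741
  E → positive
Point 3:
  Latitude: 4° + 3/60 + 32/3600 = 4 + 0.050000 + 0.008889 = 4.058889
  hemisphere S, so the sign is −
  Longitude: 83° + 5/60 + 32.36/3600 = 83 + 0.083333 + 0.008989 = 83.092322
  hemisphere W, so the sign is −
Point 4:
  Lat: degrees = first 2 digits = 79, minutes = 16.47994; 79 + 16.47994/60 = 79.274666
  N ⇒ keep positive
  λ: degrees = first 3 digits = 111, minutes = 18.4849; 111 + 18.4849/60 = 111.308082
  E → positive
Point 5:
  φ: 6 + 57/60 + 5.4/3600 = 6.951500
  hemisphere S, so the sign is −
  Lon: 31° + 17/60 + 40/3600 = 31 + 0.283333 + 0.011111 = 31.294444
  E ⇒ keep positive
Point 6:
  Latitude: 38′ + 34.62″ = 38.57700′; 22 + 38.57700/60 = 22.642950
  S → negative
  Lon: 116° + 5/60 + 21/3600 = 116 + 0.083333 + 0.005833 = 116.089167
  E → positive

1. 51.34333, 72.71210
2. -52.21652, 0.01474
3. -4.05889, -83.09232
4. 79.27467, 111.30808
5. -6.95150, 31.29444
6. -22.64295, 116.08917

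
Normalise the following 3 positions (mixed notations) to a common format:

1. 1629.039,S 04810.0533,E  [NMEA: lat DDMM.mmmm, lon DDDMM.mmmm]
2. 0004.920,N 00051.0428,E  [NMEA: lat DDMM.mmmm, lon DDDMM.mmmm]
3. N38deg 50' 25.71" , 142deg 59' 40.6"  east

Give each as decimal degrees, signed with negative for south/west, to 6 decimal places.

1. -16.483983, 48.167555
2. 0.082000, 0.850713
3. 38.840475, 142.994611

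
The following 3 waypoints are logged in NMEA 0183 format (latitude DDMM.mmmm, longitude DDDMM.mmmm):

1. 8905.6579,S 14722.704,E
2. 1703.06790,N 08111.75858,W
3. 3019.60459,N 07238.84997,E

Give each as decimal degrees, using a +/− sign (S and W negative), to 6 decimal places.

1. -89.094298, 147.378400
2. 17.051132, -81.195976
3. 30.326743, 72.647500

Point 1:
  Latitude: split at 2 digits → 89° and 5.6579′; 89 + 5.6579/60 = 89.0942983
  S → negative
  λ: degrees = first 3 digits = 147, minutes = 22.704; 147 + 22.704/60 = 147.3784000
  E ⇒ keep positive
Point 2:
  φ: split at 2 digits → 17° and 3.0679′; 17 + 3.0679/60 = 17.0511317
  N ⇒ keep positive
  Lon: degrees = first 3 digits = 81, minutes = 11.75858; 81 + 11.75858/60 = 81.1959763
  W → negative
Point 3:
  φ: degrees = first 2 digits = 30, minutes = 19.60459; 30 + 19.60459/60 = 30.3267432
  N ⇒ keep positive
  Longitude: split at 3 digits → 072° and 38.84997′; 72 + 38.84997/60 = 72.6474995
  E → positive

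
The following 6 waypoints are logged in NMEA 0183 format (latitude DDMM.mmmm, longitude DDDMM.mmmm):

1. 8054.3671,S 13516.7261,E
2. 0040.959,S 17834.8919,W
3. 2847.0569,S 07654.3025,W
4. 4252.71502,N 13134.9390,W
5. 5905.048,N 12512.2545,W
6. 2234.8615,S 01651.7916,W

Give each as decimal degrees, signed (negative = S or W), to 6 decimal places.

Point 1:
  Latitude: degrees = first 2 digits = 80, minutes = 54.3671; 80 + 54.3671/60 = 80.9061183
  S ⇒ negate
  λ: split at 3 digits → 135° and 16.7261′; 135 + 16.7261/60 = 135.2787683
  E ⇒ keep positive
Point 2:
  φ: degrees = first 2 digits = 0, minutes = 40.959; 0 + 40.959/60 = 0.6826500
  S ⇒ negate
  Longitude: split at 3 digits → 178° and 34.8919′; 178 + 34.8919/60 = 178.5815317
  W → negative
Point 3:
  Lat: degrees = first 2 digits = 28, minutes = 47.0569; 28 + 47.0569/60 = 28.7842817
  S → negative
  Longitude: split at 3 digits → 076° and 54.3025′; 76 + 54.3025/60 = 76.9050417
  W ⇒ negate
Point 4:
  Latitude: degrees = first 2 digits = 42, minutes = 52.71502; 42 + 52.71502/60 = 42.8785837
  N → positive
  Longitude: split at 3 digits → 131° and 34.939′; 131 + 34.939/60 = 131.5823167
  W → negative
Point 5:
  Latitude: degrees = first 2 digits = 59, minutes = 5.048; 59 + 5.048/60 = 59.0841333
  N ⇒ keep positive
  λ: split at 3 digits → 125° and 12.2545′; 125 + 12.2545/60 = 125.2042417
  W → negative
Point 6:
  Latitude: degrees = first 2 digits = 22, minutes = 34.8615; 22 + 34.8615/60 = 22.5810250
  hemisphere S, so the sign is −
  Longitude: split at 3 digits → 016° and 51.7916′; 16 + 51.7916/60 = 16.8631933
  hemisphere W, so the sign is −

1. -80.906118, 135.278768
2. -0.682650, -178.581532
3. -28.784282, -76.905042
4. 42.878584, -131.582317
5. 59.084133, -125.204242
6. -22.581025, -16.863193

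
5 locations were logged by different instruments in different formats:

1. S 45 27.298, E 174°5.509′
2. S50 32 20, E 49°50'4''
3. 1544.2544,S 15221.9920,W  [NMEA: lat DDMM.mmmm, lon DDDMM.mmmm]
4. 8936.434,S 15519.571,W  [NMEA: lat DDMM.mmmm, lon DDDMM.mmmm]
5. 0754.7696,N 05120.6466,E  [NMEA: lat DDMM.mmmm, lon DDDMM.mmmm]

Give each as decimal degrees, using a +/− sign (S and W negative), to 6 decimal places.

1. -45.454967, 174.091817
2. -50.538889, 49.834444
3. -15.737573, -152.366533
4. -89.607233, -155.326183
5. 7.912827, 51.344110

Point 1:
  Lat: 45 + 27.298/60 = 45.4549667
  S ⇒ negate
  Lon: 174 + 5.509/60 = 174.0918167
  E ⇒ keep positive
Point 2:
  φ: 50° + 32/60 + 20/3600 = 50 + 0.533333 + 0.005556 = 50.5388889
  hemisphere S, so the sign is −
  λ: 49° + 50/60 + 4/3600 = 49 + 0.833333 + 0.001111 = 49.8344444
  E ⇒ keep positive
Point 3:
  φ: degrees = first 2 digits = 15, minutes = 44.2544; 15 + 44.2544/60 = 15.7375733
  S ⇒ negate
  Lon: degrees = first 3 digits = 152, minutes = 21.992; 152 + 21.992/60 = 152.3665333
  W ⇒ negate
Point 4:
  Lat: split at 2 digits → 89° and 36.434′; 89 + 36.434/60 = 89.6072333
  S ⇒ negate
  λ: degrees = first 3 digits = 155, minutes = 19.571; 155 + 19.571/60 = 155.3261833
  W → negative
Point 5:
  Lat: split at 2 digits → 07° and 54.7696′; 7 + 54.7696/60 = 7.9128267
  N ⇒ keep positive
  Lon: split at 3 digits → 051° and 20.6466′; 51 + 20.6466/60 = 51.3441100
  E ⇒ keep positive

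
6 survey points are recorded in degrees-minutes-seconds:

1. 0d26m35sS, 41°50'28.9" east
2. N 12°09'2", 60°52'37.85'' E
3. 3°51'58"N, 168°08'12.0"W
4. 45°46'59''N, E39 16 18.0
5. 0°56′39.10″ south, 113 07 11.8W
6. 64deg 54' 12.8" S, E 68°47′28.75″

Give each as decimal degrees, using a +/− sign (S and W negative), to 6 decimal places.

1. -0.443056, 41.841361
2. 12.150556, 60.877181
3. 3.866111, -168.136667
4. 45.783056, 39.271667
5. -0.944194, -113.119944
6. -64.903556, 68.791319

Point 1:
  φ: 0° + 26/60 + 35/3600 = 0 + 0.433333 + 0.009722 = 0.4430556
  S ⇒ negate
  Lon: 50′ + 28.9″ = 50.48167′; 41 + 50.48167/60 = 41.8413611
  E ⇒ keep positive
Point 2:
  φ: 9′ + 2″ = 9.03333′; 12 + 9.03333/60 = 12.1505556
  N ⇒ keep positive
  λ: 60° + 52/60 + 37.85/3600 = 60 + 0.866667 + 0.010514 = 60.8771806
  E → positive
Point 3:
  Lat: 3 + 51/60 + 58/3600 = 3.8661111
  N ⇒ keep positive
  Longitude: 168 + 8/60 + 12/3600 = 168.1366667
  W → negative
Point 4:
  Lat: 45° + 46/60 + 59/3600 = 45 + 0.766667 + 0.016389 = 45.7830556
  N ⇒ keep positive
  λ: 39 + 16/60 + 18/3600 = 39.2716667
  E → positive
Point 5:
  φ: 56′ + 39.1″ = 56.65167′; 0 + 56.65167/60 = 0.9441944
  S → negative
  Longitude: 113 + 7/60 + 11.8/3600 = 113.1199444
  hemisphere W, so the sign is −
Point 6:
  φ: 64° + 54/60 + 12.8/3600 = 64 + 0.900000 + 0.003556 = 64.9035556
  S → negative
  λ: 68° + 47/60 + 28.75/3600 = 68 + 0.783333 + 0.007986 = 68.7913194
  E ⇒ keep positive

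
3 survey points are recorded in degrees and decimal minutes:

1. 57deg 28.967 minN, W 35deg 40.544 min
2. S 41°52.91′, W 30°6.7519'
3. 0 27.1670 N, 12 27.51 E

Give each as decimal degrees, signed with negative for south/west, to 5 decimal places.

Point 1:
  Latitude: 28.967′ = 0.482783°; total 57.482783
  N ⇒ keep positive
  λ: 40.544′ = 0.675733°; total 35.675733
  W ⇒ negate
Point 2:
  φ: 52.91′ = 0.881833°; total 41.881833
  S → negative
  Lon: 6.7519′ = 0.112532°; total 30.112532
  hemisphere W, so the sign is −
Point 3:
  Latitude: 27.167′ = 0.452783°; total 0.452783
  N ⇒ keep positive
  Lon: 27.51′ = 0.458500°; total 12.458500
  E → positive

1. 57.48278, -35.67573
2. -41.88183, -30.11253
3. 0.45278, 12.45850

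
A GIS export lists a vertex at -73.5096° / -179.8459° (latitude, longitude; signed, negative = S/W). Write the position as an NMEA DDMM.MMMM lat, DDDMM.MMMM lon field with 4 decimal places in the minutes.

7330.5760,S / 17950.7540,W

Latitude is negative → S; |value| = 73.509600
φ: fractional part 0.509600 → 30.576000 minutes
Longitude is negative → W; |value| = 179.845900
Lon: fractional part 0.845900 → 50.754000 minutes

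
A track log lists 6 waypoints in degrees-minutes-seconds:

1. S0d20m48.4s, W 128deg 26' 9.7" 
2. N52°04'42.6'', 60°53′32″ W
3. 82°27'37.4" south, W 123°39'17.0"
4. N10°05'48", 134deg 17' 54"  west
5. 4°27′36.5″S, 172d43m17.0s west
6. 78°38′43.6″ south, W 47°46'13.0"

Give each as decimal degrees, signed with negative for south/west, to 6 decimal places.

Point 1:
  φ: 20′ + 48.4″ = 20.80667′; 0 + 20.80667/60 = 0.3467778
  hemisphere S, so the sign is −
  Longitude: 128 + 26/60 + 9.7/3600 = 128.4360278
  W → negative
Point 2:
  Latitude: 52 + 4/60 + 42.6/3600 = 52.0785000
  N → positive
  Lon: 53′ + 32″ = 53.53333′; 60 + 53.53333/60 = 60.8922222
  hemisphere W, so the sign is −
Point 3:
  Latitude: 82 + 27/60 + 37.4/3600 = 82.4603889
  hemisphere S, so the sign is −
  Lon: 123 + 39/60 + 17/3600 = 123.6547222
  hemisphere W, so the sign is −
Point 4:
  φ: 10° + 5/60 + 48/3600 = 10 + 0.083333 + 0.013333 = 10.0966667
  N ⇒ keep positive
  λ: 134 + 17/60 + 54/3600 = 134.2983333
  W ⇒ negate
Point 5:
  Lat: 27′ + 36.5″ = 27.60833′; 4 + 27.60833/60 = 4.4601389
  S → negative
  λ: 172° + 43/60 + 17/3600 = 172 + 0.716667 + 0.004722 = 172.7213889
  hemisphere W, so the sign is −
Point 6:
  Latitude: 78° + 38/60 + 43.6/3600 = 78 + 0.633333 + 0.012111 = 78.6454444
  hemisphere S, so the sign is −
  Longitude: 46′ + 13″ = 46.21667′; 47 + 46.21667/60 = 47.7702778
  W ⇒ negate

1. -0.346778, -128.436028
2. 52.078500, -60.892222
3. -82.460389, -123.654722
4. 10.096667, -134.298333
5. -4.460139, -172.721389
6. -78.645444, -47.770278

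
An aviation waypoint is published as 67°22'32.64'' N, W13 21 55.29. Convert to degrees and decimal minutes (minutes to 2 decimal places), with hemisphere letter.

67° 22.54′ N, 13° 21.92′ W

Latitude: seconds/60 = 0.54400; minutes = 22 + 0.54400 = 22.5440
Longitude: 21 + 55.29/60 = 21.9215′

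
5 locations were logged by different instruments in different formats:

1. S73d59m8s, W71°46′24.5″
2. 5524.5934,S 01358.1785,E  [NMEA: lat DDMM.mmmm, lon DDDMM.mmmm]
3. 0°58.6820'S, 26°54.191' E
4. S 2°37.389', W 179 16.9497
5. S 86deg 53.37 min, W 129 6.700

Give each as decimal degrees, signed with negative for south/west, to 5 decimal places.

1. -73.98556, -71.77347
2. -55.40989, 13.96964
3. -0.97803, 26.90318
4. -2.62315, -179.28250
5. -86.88950, -129.11167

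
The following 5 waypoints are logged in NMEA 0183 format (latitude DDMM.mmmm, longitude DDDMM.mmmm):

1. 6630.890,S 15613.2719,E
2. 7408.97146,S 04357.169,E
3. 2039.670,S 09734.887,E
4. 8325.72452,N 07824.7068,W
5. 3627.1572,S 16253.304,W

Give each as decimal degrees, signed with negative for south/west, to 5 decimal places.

1. -66.51483, 156.22120
2. -74.14952, 43.95282
3. -20.66117, 97.58145
4. 83.42874, -78.41178
5. -36.45262, -162.88840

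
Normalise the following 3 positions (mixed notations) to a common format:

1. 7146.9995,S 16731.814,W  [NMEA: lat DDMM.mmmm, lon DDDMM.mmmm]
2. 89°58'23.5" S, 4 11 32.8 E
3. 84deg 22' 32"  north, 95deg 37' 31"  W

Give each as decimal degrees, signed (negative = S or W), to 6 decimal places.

1. -71.783325, -167.530233
2. -89.973194, 4.192444
3. 84.375556, -95.625278

Point 1:
  Lat: split at 2 digits → 71° and 46.9995′; 71 + 46.9995/60 = 71.7833250
  S ⇒ negate
  Lon: split at 3 digits → 167° and 31.814′; 167 + 31.814/60 = 167.5302333
  W → negative
Point 2:
  φ: 58′ + 23.5″ = 58.39167′; 89 + 58.39167/60 = 89.9731944
  S → negative
  Lon: 4° + 11/60 + 32.8/3600 = 4 + 0.183333 + 0.009111 = 4.1924444
  E → positive
Point 3:
  Latitude: 84 + 22/60 + 32/3600 = 84.3755556
  N ⇒ keep positive
  Longitude: 37′ + 31″ = 37.51667′; 95 + 37.51667/60 = 95.6252778
  W ⇒ negate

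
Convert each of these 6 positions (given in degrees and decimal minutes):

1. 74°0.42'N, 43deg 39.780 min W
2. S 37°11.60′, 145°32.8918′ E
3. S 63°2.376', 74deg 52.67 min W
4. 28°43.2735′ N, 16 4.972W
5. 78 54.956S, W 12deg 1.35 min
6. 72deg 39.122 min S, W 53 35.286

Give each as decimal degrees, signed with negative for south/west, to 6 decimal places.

Point 1:
  Lat: 74 + 0.42/60 = 74.0070000
  N → positive
  Longitude: 39.78′ = 0.663000°; total 43.6630000
  W → negative
Point 2:
  Latitude: 37 + 11.6/60 = 37.1933333
  S ⇒ negate
  Lon: 32.8918′ = 0.548197°; total 145.5481967
  E ⇒ keep positive
Point 3:
  φ: 63 + 2.376/60 = 63.0396000
  S ⇒ negate
  λ: 52.67′ = 0.877833°; total 74.8778333
  hemisphere W, so the sign is −
Point 4:
  Lat: 43.2735′ = 0.721225°; total 28.7212250
  N → positive
  Lon: 4.972′ = 0.082867°; total 16.0828667
  W → negative
Point 5:
  φ: 78 + 54.956/60 = 78.9159333
  S ⇒ negate
  Lon: 12 + 1.35/60 = 12.0225000
  W → negative
Point 6:
  φ: 39.122′ = 0.652033°; total 72.6520333
  hemisphere S, so the sign is −
  Lon: 35.286′ = 0.588100°; total 53.5881000
  W ⇒ negate

1. 74.007000, -43.663000
2. -37.193333, 145.548197
3. -63.039600, -74.877833
4. 28.721225, -16.082867
5. -78.915933, -12.022500
6. -72.652033, -53.588100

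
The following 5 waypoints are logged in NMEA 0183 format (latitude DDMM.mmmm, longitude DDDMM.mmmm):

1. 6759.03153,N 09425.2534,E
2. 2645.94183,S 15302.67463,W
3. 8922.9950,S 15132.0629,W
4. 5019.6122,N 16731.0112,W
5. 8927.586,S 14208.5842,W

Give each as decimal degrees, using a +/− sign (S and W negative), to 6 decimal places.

1. 67.983859, 94.420890
2. -26.765697, -153.044577
3. -89.383250, -151.534382
4. 50.326870, -167.516853
5. -89.459767, -142.143070

Point 1:
  Lat: degrees = first 2 digits = 67, minutes = 59.03153; 67 + 59.03153/60 = 67.9838588
  N → positive
  Lon: split at 3 digits → 094° and 25.2534′; 94 + 25.2534/60 = 94.4208900
  E → positive
Point 2:
  Latitude: degrees = first 2 digits = 26, minutes = 45.94183; 26 + 45.94183/60 = 26.7656972
  hemisphere S, so the sign is −
  Lon: split at 3 digits → 153° and 2.67463′; 153 + 2.67463/60 = 153.0445772
  hemisphere W, so the sign is −
Point 3:
  φ: degrees = first 2 digits = 89, minutes = 22.995; 89 + 22.995/60 = 89.3832500
  S → negative
  Longitude: degrees = first 3 digits = 151, minutes = 32.0629; 151 + 32.0629/60 = 151.5343817
  W → negative
Point 4:
  Latitude: degrees = first 2 digits = 50, minutes = 19.6122; 50 + 19.6122/60 = 50.3268700
  N → positive
  λ: split at 3 digits → 167° and 31.0112′; 167 + 31.0112/60 = 167.5168533
  hemisphere W, so the sign is −
Point 5:
  Latitude: split at 2 digits → 89° and 27.586′; 89 + 27.586/60 = 89.4597667
  S → negative
  Lon: split at 3 digits → 142° and 8.5842′; 142 + 8.5842/60 = 142.1430700
  W → negative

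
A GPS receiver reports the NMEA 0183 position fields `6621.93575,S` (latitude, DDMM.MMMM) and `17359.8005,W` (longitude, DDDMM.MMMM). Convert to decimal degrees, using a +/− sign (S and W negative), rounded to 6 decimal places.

Latitude: split at 2 digits → 66° and 21.93575′; 66 + 21.93575/60 = 66.3655958
hemisphere S, so the sign is −
Lon: degrees = first 3 digits = 173, minutes = 59.8005; 173 + 59.8005/60 = 173.9966750
hemisphere W, so the sign is −

-66.365596, -173.996675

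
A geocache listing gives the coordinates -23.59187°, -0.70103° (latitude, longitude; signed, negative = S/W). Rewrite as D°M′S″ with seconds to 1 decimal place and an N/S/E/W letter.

23°35′30.7″ S, 0°42′3.7″ W

Latitude is negative → S; |value| = 23.591870
φ: whole degrees 23; 35.51220′ → 35′ and 30.732″
Longitude is negative → W; |value| = 0.701030
Lon: 0.701030° → 42.06180′; 0.06180 × 60 = 3.708″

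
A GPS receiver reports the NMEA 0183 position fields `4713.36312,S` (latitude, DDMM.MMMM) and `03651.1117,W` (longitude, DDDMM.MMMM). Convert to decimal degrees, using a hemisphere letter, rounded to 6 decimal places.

Lat: split at 2 digits → 47° and 13.36312′; 47 + 13.36312/60 = 47.2227187
Lon: split at 3 digits → 036° and 51.1117′; 36 + 51.1117/60 = 36.8518617

47.222719° S, 36.851862° W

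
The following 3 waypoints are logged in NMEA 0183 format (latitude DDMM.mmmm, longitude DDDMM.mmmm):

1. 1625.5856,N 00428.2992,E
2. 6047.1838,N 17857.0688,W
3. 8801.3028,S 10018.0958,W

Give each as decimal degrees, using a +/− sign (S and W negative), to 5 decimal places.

1. 16.42643, 4.47165
2. 60.78640, -178.95115
3. -88.02171, -100.30160

Point 1:
  Lat: degrees = first 2 digits = 16, minutes = 25.5856; 16 + 25.5856/60 = 16.426427
  N ⇒ keep positive
  Longitude: split at 3 digits → 004° and 28.2992′; 4 + 28.2992/60 = 4.471653
  E → positive
Point 2:
  φ: degrees = first 2 digits = 60, minutes = 47.1838; 60 + 47.1838/60 = 60.786397
  N → positive
  Lon: degrees = first 3 digits = 178, minutes = 57.0688; 178 + 57.0688/60 = 178.951147
  hemisphere W, so the sign is −
Point 3:
  φ: split at 2 digits → 88° and 1.3028′; 88 + 1.3028/60 = 88.021713
  S → negative
  Longitude: degrees = first 3 digits = 100, minutes = 18.0958; 100 + 18.0958/60 = 100.301597
  W ⇒ negate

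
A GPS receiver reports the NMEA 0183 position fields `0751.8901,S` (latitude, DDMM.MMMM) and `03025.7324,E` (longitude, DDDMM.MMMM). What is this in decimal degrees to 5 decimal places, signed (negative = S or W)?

Lat: degrees = first 2 digits = 7, minutes = 51.8901; 7 + 51.8901/60 = 7.864835
S → negative
Lon: degrees = first 3 digits = 30, minutes = 25.7324; 30 + 25.7324/60 = 30.428873
E → positive

-7.86484, 30.42887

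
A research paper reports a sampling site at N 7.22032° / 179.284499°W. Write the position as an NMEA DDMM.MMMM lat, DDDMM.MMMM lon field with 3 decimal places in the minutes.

Lat: 7° + 0.220320 × 60 = 7° 13.21920′
Lon: fractional part 0.284499 → 17.06994 minutes

0713.219,N / 17917.070,W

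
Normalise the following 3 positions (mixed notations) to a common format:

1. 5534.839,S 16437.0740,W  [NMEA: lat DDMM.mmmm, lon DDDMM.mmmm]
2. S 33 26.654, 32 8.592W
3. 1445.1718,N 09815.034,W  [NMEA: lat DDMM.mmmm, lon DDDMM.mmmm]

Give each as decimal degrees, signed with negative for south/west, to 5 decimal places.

1. -55.58065, -164.61790
2. -33.44423, -32.14320
3. 14.75286, -98.25057

Point 1:
  φ: degrees = first 2 digits = 55, minutes = 34.839; 55 + 34.839/60 = 55.580650
  hemisphere S, so the sign is −
  λ: degrees = first 3 digits = 164, minutes = 37.074; 164 + 37.074/60 = 164.617900
  W ⇒ negate
Point 2:
  Latitude: 26.654′ = 0.444233°; total 33.444233
  S ⇒ negate
  λ: 8.592′ = 0.143200°; total 32.143200
  W → negative
Point 3:
  Latitude: split at 2 digits → 14° and 45.1718′; 14 + 45.1718/60 = 14.752863
  N ⇒ keep positive
  Lon: split at 3 digits → 098° and 15.034′; 98 + 15.034/60 = 98.250567
  hemisphere W, so the sign is −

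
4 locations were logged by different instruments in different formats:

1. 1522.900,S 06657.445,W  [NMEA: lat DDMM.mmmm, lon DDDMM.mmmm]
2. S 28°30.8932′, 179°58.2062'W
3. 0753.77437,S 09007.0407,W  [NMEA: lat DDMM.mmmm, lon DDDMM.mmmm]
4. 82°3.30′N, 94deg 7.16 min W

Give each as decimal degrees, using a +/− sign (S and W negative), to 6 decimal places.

Point 1:
  Latitude: degrees = first 2 digits = 15, minutes = 22.9; 15 + 22.9/60 = 15.3816667
  hemisphere S, so the sign is −
  λ: degrees = first 3 digits = 66, minutes = 57.445; 66 + 57.445/60 = 66.9574167
  W → negative
Point 2:
  φ: 30.8932′ = 0.514887°; total 28.5148867
  S → negative
  λ: 58.2062′ = 0.970103°; total 179.9701033
  W → negative
Point 3:
  φ: split at 2 digits → 07° and 53.77437′; 7 + 53.77437/60 = 7.8962395
  S → negative
  Longitude: degrees = first 3 digits = 90, minutes = 7.0407; 90 + 7.0407/60 = 90.1173450
  hemisphere W, so the sign is −
Point 4:
  φ: 82 + 3.3/60 = 82.0550000
  N ⇒ keep positive
  Lon: 94 + 7.16/60 = 94.1193333
  W → negative

1. -15.381667, -66.957417
2. -28.514887, -179.970103
3. -7.896240, -90.117345
4. 82.055000, -94.119333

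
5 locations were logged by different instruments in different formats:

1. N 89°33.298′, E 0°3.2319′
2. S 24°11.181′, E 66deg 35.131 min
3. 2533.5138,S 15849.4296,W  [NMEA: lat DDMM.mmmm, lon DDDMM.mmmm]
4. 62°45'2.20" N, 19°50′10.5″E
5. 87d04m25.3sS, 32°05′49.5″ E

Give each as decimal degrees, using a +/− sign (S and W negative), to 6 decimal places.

Point 1:
  Latitude: 89 + 33.298/60 = 89.5549667
  N ⇒ keep positive
  Lon: 3.2319′ = 0.053865°; total 0.0538650
  E ⇒ keep positive
Point 2:
  Latitude: 11.181′ = 0.186350°; total 24.1863500
  hemisphere S, so the sign is −
  Lon: 66 + 35.131/60 = 66.5855167
  E ⇒ keep positive
Point 3:
  Lat: degrees = first 2 digits = 25, minutes = 33.5138; 25 + 33.5138/60 = 25.5585633
  hemisphere S, so the sign is −
  λ: split at 3 digits → 158° and 49.4296′; 158 + 49.4296/60 = 158.8238267
  W → negative
Point 4:
  Lat: 45′ + 2.2″ = 45.03667′; 62 + 45.03667/60 = 62.7506111
  N ⇒ keep positive
  Longitude: 19 + 50/60 + 10.5/3600 = 19.8362500
  E → positive
Point 5:
  Lat: 87 + 4/60 + 25.3/3600 = 87.0736944
  S → negative
  Lon: 32° + 5/60 + 49.5/3600 = 32 + 0.083333 + 0.013750 = 32.0970833
  E ⇒ keep positive

1. 89.554967, 0.053865
2. -24.186350, 66.585517
3. -25.558563, -158.823827
4. 62.750611, 19.836250
5. -87.073694, 32.097083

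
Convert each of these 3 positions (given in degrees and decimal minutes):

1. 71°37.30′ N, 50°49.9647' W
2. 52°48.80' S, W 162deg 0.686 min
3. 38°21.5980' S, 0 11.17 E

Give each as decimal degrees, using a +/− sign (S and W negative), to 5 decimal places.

Point 1:
  Latitude: 37.3′ = 0.621667°; total 71.621667
  N ⇒ keep positive
  Longitude: 50 + 49.9647/60 = 50.832745
  W → negative
Point 2:
  Latitude: 52 + 48.8/60 = 52.813333
  hemisphere S, so the sign is −
  Lon: 0.686′ = 0.011433°; total 162.011433
  hemisphere W, so the sign is −
Point 3:
  Latitude: 21.598′ = 0.359967°; total 38.359967
  S ⇒ negate
  Lon: 11.17′ = 0.186167°; total 0.186167
  E ⇒ keep positive

1. 71.62167, -50.83275
2. -52.81333, -162.01143
3. -38.35997, 0.18617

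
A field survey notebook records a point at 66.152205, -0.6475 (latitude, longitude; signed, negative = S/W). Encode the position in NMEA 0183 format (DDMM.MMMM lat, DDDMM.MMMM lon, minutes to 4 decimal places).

φ: fractional part 0.152205 → 9.132300 minutes
Longitude is negative → W; |value| = 0.647500
Lon: 0° + 0.647500 × 60 = 0° 38.850000′

6609.1323,N / 00038.8500,W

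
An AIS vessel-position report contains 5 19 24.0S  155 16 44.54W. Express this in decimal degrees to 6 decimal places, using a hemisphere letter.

Latitude: 5° + 19/60 + 24/3600 = 5 + 0.316667 + 0.006667 = 5.3233333
Lon: 16′ + 44.54″ = 16.74233′; 155 + 16.74233/60 = 155.2790389

5.323333° S, 155.279039° W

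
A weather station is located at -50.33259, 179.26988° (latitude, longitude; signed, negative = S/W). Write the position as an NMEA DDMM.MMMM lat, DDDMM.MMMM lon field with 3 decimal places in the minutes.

5019.955,S / 17916.193,E

Latitude is negative → S; |value| = 50.332590
Latitude: fractional part 0.332590 → 19.95540 minutes
λ: 179° + 0.269880 × 60 = 179° 16.19280′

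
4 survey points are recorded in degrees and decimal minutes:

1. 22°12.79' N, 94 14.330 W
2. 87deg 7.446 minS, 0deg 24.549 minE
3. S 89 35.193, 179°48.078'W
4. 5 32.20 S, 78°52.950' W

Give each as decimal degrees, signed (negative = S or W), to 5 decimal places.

1. 22.21317, -94.23883
2. -87.12410, 0.40915
3. -89.58655, -179.80130
4. -5.53667, -78.88250

Point 1:
  Latitude: 22 + 12.79/60 = 22.213167
  N ⇒ keep positive
  Lon: 94 + 14.33/60 = 94.238833
  W ⇒ negate
Point 2:
  Lat: 7.446′ = 0.124100°; total 87.124100
  S ⇒ negate
  λ: 24.549′ = 0.409150°; total 0.409150
  E ⇒ keep positive
Point 3:
  Latitude: 35.193′ = 0.586550°; total 89.586550
  S → negative
  Longitude: 179 + 48.078/60 = 179.801300
  W ⇒ negate
Point 4:
  φ: 32.2′ = 0.536667°; total 5.536667
  hemisphere S, so the sign is −
  Lon: 52.95′ = 0.882500°; total 78.882500
  hemisphere W, so the sign is −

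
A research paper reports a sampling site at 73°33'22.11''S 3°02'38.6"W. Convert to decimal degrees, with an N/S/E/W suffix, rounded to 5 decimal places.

73.55614° S, 3.04406° W

Lat: 73° + 33/60 + 22.11/3600 = 73 + 0.550000 + 0.006142 = 73.556142
Lon: 3° + 2/60 + 38.6/3600 = 3 + 0.033333 + 0.010722 = 3.044056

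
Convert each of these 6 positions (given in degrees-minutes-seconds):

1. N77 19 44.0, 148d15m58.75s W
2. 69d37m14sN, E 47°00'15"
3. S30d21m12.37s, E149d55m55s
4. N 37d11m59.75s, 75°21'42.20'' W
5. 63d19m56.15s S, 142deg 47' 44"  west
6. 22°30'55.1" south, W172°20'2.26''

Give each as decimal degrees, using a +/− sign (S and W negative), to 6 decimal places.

1. 77.328889, -148.266319
2. 69.620556, 47.004167
3. -30.353436, 149.931944
4. 37.199931, -75.361722
5. -63.332264, -142.795556
6. -22.515306, -172.333961

Point 1:
  Lat: 77° + 19/60 + 44/3600 = 77 + 0.316667 + 0.012222 = 77.3288889
  N → positive
  Longitude: 148° + 15/60 + 58.75/3600 = 148 + 0.250000 + 0.016319 = 148.2663194
  hemisphere W, so the sign is −
Point 2:
  Latitude: 69° + 37/60 + 14/3600 = 69 + 0.616667 + 0.003889 = 69.6205556
  N ⇒ keep positive
  Longitude: 47 + 0/60 + 15/3600 = 47.0041667
  E → positive
Point 3:
  Latitude: 30° + 21/60 + 12.37/3600 = 30 + 0.350000 + 0.003436 = 30.3534361
  S → negative
  λ: 55′ + 55″ = 55.91667′; 149 + 55.91667/60 = 149.9319444
  E → positive
Point 4:
  Lat: 37 + 11/60 + 59.75/3600 = 37.1999306
  N → positive
  Longitude: 75° + 21/60 + 42.2/3600 = 75 + 0.350000 + 0.011722 = 75.3617222
  hemisphere W, so the sign is −
Point 5:
  Lat: 19′ + 56.15″ = 19.93583′; 63 + 19.93583/60 = 63.3322639
  S → negative
  Lon: 142 + 47/60 + 44/3600 = 142.7955556
  W ⇒ negate
Point 6:
  φ: 22 + 30/60 + 55.1/3600 = 22.5153056
  S ⇒ negate
  λ: 172° + 20/60 + 2.26/3600 = 172 + 0.333333 + 0.000628 = 172.3339611
  hemisphere W, so the sign is −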